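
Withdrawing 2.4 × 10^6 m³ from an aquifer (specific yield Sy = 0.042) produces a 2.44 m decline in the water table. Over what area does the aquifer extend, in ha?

A = ΔV / (Sy × Δh) = 2.4 × 10^6 / (0.042 × 2.44) = 2.342 × 10^7 m²
A = 2.342 × 10^7 m² = 2342 ha

A ≈ 2340 ha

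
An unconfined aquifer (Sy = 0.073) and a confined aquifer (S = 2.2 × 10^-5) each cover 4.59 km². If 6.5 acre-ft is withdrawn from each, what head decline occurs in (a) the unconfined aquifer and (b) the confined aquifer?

Δh_u ≈ 0.0239 m; Δh_c ≈ 79.4 m

A = 4.59 km² = 4.59 × 10^6 m²
ΔV = 6.5 acre-ft = 8018 m³
Unconfined: Δh_u = ΔV/(Sy·A) = 8018/(0.073 × 4.59 × 10^6) = 0.02393 m
Confined: Δh_c = ΔV/(S·A) = 8018/(2.2 × 10^-5 × 4.59 × 10^6) = 79.4 m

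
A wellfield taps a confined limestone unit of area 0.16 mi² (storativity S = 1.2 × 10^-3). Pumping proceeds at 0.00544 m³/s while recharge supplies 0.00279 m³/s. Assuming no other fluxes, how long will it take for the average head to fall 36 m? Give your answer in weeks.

A = 0.16 mi² = 4.144 × 10^5 m²
ΔV = S × A × Δh = 0.0012 × 4.144 × 10^5 × 36 = 17900 m³
Net withdrawal = 0.00544 − 0.00279 = 0.00265 m³/s = 229 m³/d
t = ΔV / Q = 17900 m³ / 229 m³/d = 78.19 d
t = 78.19 d ≈ 11.17 weeks

t ≈ 11.2 weeks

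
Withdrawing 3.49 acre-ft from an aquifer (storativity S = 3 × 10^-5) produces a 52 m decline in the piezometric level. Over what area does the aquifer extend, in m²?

A ≈ 2.76 × 10^6 m²

ΔV = 3.49 acre-ft = 4305 m³
A = ΔV / (S × Δh) = 4305 / (3 × 10^-5 × 52) = 2.76 × 10^6 m²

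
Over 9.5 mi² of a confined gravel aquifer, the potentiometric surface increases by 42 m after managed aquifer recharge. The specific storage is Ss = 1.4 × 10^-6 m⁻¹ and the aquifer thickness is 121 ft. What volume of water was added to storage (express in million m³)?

b = 121 ft = 36.88 m
S = Ss × b = 1.4 × 10^-6 m⁻¹ × 36.88 m = 5.163 × 10^-5
A = 9.5 mi² = 2.46 × 10^7 m²
ΔV = S × A × Δh = 5.163 × 10^-5 × 2.46 × 10^7 m² × 42 m = 53360 m³
ΔV = 53360 m³ = 0.05336 million m³

ΔV ≈ 0.0534 million m³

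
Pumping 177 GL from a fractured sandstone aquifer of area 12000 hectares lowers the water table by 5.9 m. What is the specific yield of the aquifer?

A = 12000 hectares = 1.2 × 10^8 m²
ΔV = 177 GL = 1.77 × 10^8 m³
Sy = ΔV / (A × Δh) = 1.77 × 10^8 m³ / (1.2 × 10^8 m² × 5.9 m) = 0.25

Sy ≈ 0.25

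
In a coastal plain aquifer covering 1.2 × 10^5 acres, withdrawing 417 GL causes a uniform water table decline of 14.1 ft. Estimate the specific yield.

A = 1.2 × 10^5 acres = 4.856 × 10^8 m²
Δh = 14.1 ft = 4.298 m
ΔV = 417 GL = 4.17 × 10^8 m³
Sy = ΔV / (A × Δh) = 4.17 × 10^8 m³ / (4.856 × 10^8 m² × 4.298 m) = 0.1998

Sy ≈ 0.2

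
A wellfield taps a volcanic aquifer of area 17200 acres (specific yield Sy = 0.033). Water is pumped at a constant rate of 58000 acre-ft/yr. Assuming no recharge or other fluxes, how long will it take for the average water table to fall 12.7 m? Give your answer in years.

A = 17200 acres = 6.961 × 10^7 m²
ΔV = Sy × A × Δh = 0.033 × 6.961 × 10^7 × 12.7 = 2.917 × 10^7 m³
Q = 58000 acre-ft/yr = 1.96 × 10^5 m³/d
t = ΔV / Q = 2.917 × 10^7 m³ / 1.96 × 10^5 m³/d = 148.8 d
t = 148.8 d ≈ 0.4078 years

t ≈ 0.408 years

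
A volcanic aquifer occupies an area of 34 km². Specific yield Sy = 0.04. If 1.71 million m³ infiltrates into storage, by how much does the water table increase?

A = 34 km² = 3.4 × 10^7 m²
ΔV = 1.71 million m³ = 1.71 × 10^6 m³
Δh = ΔV / (Sy × A) = 1.71 × 10^6 m³ / (0.04 × 3.4 × 10^7 m²) = 1.257 m

Δh ≈ 1.26 m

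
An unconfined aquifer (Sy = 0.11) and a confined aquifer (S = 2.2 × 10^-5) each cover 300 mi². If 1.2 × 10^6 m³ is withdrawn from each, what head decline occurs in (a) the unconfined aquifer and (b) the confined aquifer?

A = 300 mi² = 7.77 × 10^8 m²
Unconfined: Δh_u = ΔV/(Sy·A) = 1.2 × 10^6/(0.11 × 7.77 × 10^8) = 0.01404 m
Confined: Δh_c = ΔV/(S·A) = 1.2 × 10^6/(2.2 × 10^-5 × 7.77 × 10^8) = 70.2 m

Δh_u ≈ 0.014 m; Δh_c ≈ 70.2 m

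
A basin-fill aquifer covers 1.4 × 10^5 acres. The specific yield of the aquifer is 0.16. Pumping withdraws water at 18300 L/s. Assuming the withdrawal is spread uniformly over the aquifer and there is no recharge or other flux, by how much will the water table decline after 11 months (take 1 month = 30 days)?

Δh ≈ 5.76 m

A = 1.4 × 10^5 acres = 5.666 × 10^8 m²
Q = 18300 L/s = 1.581 × 10^6 m³/d
t = 11 months = 330 d
ΔV = Q × t = 1.581 × 10^6 m³/d × 330 d = 5.218 × 10^8 m³
Δh = ΔV / (Sy × A) = 5.218 × 10^8 / (0.16 × 5.666 × 10^8) = 5.756 m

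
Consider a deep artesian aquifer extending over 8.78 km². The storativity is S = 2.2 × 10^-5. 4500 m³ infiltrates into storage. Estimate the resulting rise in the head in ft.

A = 8.78 km² = 8.78 × 10^6 m²
Δh = ΔV / (S × A) = 4500 m³ / (2.2 × 10^-5 × 8.78 × 10^6 m²) = 23.3 m
Δh = 23.3 m = 76.43 ft

Δh ≈ 76.4 ft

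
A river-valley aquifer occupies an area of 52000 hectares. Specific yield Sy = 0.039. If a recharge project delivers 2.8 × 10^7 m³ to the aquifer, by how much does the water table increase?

A = 52000 hectares = 5.2 × 10^8 m²
Δh = ΔV / (Sy × A) = 2.8 × 10^7 m³ / (0.039 × 5.2 × 10^8 m²) = 1.381 m

Δh ≈ 1.38 m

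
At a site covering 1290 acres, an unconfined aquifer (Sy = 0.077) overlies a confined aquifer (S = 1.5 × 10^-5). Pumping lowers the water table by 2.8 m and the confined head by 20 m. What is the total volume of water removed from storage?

ΔV ≈ 1.13 × 10^6 m³

A = 1290 acres = 5.22 × 10^6 m²
Unconfined: ΔV_u = Sy × A × Δh_u = 0.077 × 5.22 × 10^6 × 2.8 = 1.126 × 10^6 m³
Confined: ΔV_c = S × A × Δh_c = 1.5 × 10^-5 × 5.22 × 10^6 × 20 = 1566 m³
Total ΔV = 1.126 × 10^6 + 1566 = 1.127 × 10^6 m³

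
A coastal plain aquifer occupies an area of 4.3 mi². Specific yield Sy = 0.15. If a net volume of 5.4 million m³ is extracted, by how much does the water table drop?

A = 4.3 mi² = 1.114 × 10^7 m²
ΔV = 5.4 million m³ = 5.4 × 10^6 m³
Δh = ΔV / (Sy × A) = 5.4 × 10^6 m³ / (0.15 × 1.114 × 10^7 m²) = 3.232 m

Δh ≈ 3.23 m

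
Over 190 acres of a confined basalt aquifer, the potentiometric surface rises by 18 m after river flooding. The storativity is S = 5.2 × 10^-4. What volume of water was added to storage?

A = 190 acres = 7.689 × 10^5 m²
ΔV = S × A × Δh = 5.2 × 10^-4 × 7.689 × 10^5 m² × 18 m = 7197 m³

ΔV ≈ 7200 m³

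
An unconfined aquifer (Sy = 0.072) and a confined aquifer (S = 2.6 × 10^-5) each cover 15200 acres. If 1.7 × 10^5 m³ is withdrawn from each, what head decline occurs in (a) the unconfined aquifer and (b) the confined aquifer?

A = 15200 acres = 6.151 × 10^7 m²
Unconfined: Δh_u = ΔV/(Sy·A) = 1.7 × 10^5/(0.072 × 6.151 × 10^7) = 0.03838 m
Confined: Δh_c = ΔV/(S·A) = 1.7 × 10^5/(2.6 × 10^-5 × 6.151 × 10^7) = 106.3 m

Δh_u ≈ 0.0384 m; Δh_c ≈ 106 m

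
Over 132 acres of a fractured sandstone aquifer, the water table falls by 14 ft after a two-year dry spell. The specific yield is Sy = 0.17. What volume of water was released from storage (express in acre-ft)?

A = 132 acres = 5.342 × 10^5 m²
Δh = 14 ft = 4.267 m
ΔV = Sy × A × Δh = 0.17 × 5.342 × 10^5 m² × 4.267 m = 3.875 × 10^5 m³
ΔV = 3.875 × 10^5 m³ = 314.2 acre-ft

ΔV ≈ 314 acre-ft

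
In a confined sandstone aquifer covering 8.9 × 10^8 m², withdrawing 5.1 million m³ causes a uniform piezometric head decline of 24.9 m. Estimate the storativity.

ΔV = 5.1 million m³ = 5.1 × 10^6 m³
S = ΔV / (A × Δh) = 5.1 × 10^6 m³ / (8.9 × 10^8 m² × 24.9 m) = 2.301 × 10^-4

S ≈ 2.3 × 10^-4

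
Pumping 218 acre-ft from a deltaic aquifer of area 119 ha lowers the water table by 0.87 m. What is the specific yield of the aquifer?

Sy ≈ 0.26

A = 119 ha = 1.19 × 10^6 m²
ΔV = 218 acre-ft = 2.689 × 10^5 m³
Sy = ΔV / (A × Δh) = 2.689 × 10^5 m³ / (1.19 × 10^6 m² × 0.87 m) = 0.2597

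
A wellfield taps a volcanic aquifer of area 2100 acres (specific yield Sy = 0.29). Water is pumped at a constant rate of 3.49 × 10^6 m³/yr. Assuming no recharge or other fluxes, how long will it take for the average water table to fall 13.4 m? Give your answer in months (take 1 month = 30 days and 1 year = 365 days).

t ≈ 115 months

A = 2100 acres = 8.498 × 10^6 m²
ΔV = Sy × A × Δh = 0.29 × 8.498 × 10^6 × 13.4 = 3.302 × 10^7 m³
Q = 3.49 × 10^6 m³/yr = 9562 m³/d
t = ΔV / Q = 3.302 × 10^7 m³ / 9562 m³/d = 3454 d
t = 3454 d ≈ 115.1 months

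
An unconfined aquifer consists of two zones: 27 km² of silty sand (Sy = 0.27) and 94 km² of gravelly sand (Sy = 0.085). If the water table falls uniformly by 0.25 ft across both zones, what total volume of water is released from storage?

ΔV ≈ 1.16 × 10^6 m³

A₁ = 27 km² = 2.7 × 10^7 m²; A₂ = 94 km² = 9.4 × 10^7 m²
Δh = 0.25 ft = 0.0762 m
ΔV₁ = 0.27 × 2.7 × 10^7 × 0.0762 = 5.555 × 10^5 m³
ΔV₂ = 0.085 × 9.4 × 10^7 × 0.0762 = 6.088 × 10^5 m³
ΔV = ΔV₁ + ΔV₂ = 1.164 × 10^6 m³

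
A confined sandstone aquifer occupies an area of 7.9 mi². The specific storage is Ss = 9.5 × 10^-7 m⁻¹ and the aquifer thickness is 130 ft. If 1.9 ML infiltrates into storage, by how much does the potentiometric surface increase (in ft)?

b = 130 ft = 39.62 m
S = Ss × b = 9.5 × 10^-7 m⁻¹ × 39.62 m = 3.764 × 10^-5
A = 7.9 mi² = 2.046 × 10^7 m²
ΔV = 1.9 ML = 1900 m³
Δh = ΔV / (S × A) = 1900 m³ / (3.764 × 10^-5 × 2.046 × 10^7 m²) = 2.467 m
Δh = 2.467 m = 8.093 ft

Δh ≈ 8.09 ft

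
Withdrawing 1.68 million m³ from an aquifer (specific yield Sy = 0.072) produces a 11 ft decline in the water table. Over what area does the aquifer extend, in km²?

A ≈ 6.96 km²

Δh = 11 ft = 3.353 m
ΔV = 1.68 million m³ = 1.68 × 10^6 m³
A = ΔV / (Sy × Δh) = 1.68 × 10^6 / (0.072 × 3.353) = 6.959 × 10^6 m²
A = 6.959 × 10^6 m² = 6.959 km²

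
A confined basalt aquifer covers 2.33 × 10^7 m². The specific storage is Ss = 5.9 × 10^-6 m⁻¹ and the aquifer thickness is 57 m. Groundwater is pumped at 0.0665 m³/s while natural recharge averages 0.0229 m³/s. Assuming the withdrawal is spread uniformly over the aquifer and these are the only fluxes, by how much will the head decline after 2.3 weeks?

Δh ≈ 7.74 m

S = Ss × b = 5.9 × 10^-6 m⁻¹ × 57 m = 3.363 × 10^-4
Net abstraction = 0.0665 − 0.0229 = 0.0436 m³/s
Q_net = 0.0436 m³/s = 3767 m³/d
t = 2.3 weeks = 16.1 d
ΔV = Q × t = 3767 m³/d × 16.1 d = 60650 m³
Δh = ΔV / (S × A) = 60650 / (3.363 × 10^-4 × 2.33 × 10^7) = 7.74 m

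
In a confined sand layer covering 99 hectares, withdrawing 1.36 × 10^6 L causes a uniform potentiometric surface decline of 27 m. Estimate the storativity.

S ≈ 5.1 × 10^-5

A = 99 hectares = 9.9 × 10^5 m²
ΔV = 1.36 × 10^6 L = 1360 m³
S = ΔV / (A × Δh) = 1360 m³ / (9.9 × 10^5 m² × 27 m) = 5.088 × 10^-5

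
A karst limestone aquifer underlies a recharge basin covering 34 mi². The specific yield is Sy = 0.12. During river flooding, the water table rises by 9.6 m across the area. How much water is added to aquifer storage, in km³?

A = 34 mi² = 8.806 × 10^7 m²
ΔV = Sy × A × Δh = 0.12 × 8.806 × 10^7 m² × 9.6 m = 1.014 × 10^8 m³
ΔV = 1.014 × 10^8 m³ = 0.1014 km³

ΔV ≈ 0.101 km³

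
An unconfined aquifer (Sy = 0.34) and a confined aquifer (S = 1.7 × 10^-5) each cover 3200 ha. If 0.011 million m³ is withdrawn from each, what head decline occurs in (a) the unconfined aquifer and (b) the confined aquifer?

Δh_u ≈ 0.00101 m; Δh_c ≈ 20.2 m

A = 3200 ha = 3.2 × 10^7 m²
ΔV = 0.011 million m³ = 11000 m³
Unconfined: Δh_u = ΔV/(Sy·A) = 11000/(0.34 × 3.2 × 10^7) = 0.001011 m
Confined: Δh_c = ΔV/(S·A) = 11000/(1.7 × 10^-5 × 3.2 × 10^7) = 20.22 m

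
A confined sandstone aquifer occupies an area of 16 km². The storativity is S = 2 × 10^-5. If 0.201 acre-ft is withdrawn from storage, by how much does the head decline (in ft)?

A = 16 km² = 1.6 × 10^7 m²
ΔV = 0.201 acre-ft = 247.9 m³
Δh = ΔV / (S × A) = 247.9 m³ / (2 × 10^-5 × 1.6 × 10^7 m²) = 0.7748 m
Δh = 0.7748 m = 2.542 ft

Δh ≈ 2.54 ft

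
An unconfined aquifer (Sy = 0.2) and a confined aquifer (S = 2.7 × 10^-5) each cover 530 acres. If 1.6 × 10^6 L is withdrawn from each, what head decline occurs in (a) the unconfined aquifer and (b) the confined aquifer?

Δh_u ≈ 0.00373 m; Δh_c ≈ 27.6 m

A = 530 acres = 2.145 × 10^6 m²
ΔV = 1.6 × 10^6 L = 1600 m³
Unconfined: Δh_u = ΔV/(Sy·A) = 1600/(0.2 × 2.145 × 10^6) = 0.00373 m
Confined: Δh_c = ΔV/(S·A) = 1600/(2.7 × 10^-5 × 2.145 × 10^6) = 27.63 m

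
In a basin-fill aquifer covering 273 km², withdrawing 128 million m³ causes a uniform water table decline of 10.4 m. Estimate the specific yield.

A = 273 km² = 2.73 × 10^8 m²
ΔV = 128 million m³ = 1.28 × 10^8 m³
Sy = ΔV / (A × Δh) = 1.28 × 10^8 m³ / (2.73 × 10^8 m² × 10.4 m) = 0.04508

Sy ≈ 0.045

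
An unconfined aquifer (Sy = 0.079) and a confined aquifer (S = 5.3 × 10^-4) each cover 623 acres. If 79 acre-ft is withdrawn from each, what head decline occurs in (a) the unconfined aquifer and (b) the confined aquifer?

Δh_u ≈ 0.489 m; Δh_c ≈ 72.9 m

A = 623 acres = 2.521 × 10^6 m²
ΔV = 79 acre-ft = 97450 m³
Unconfined: Δh_u = ΔV/(Sy·A) = 97450/(0.079 × 2.521 × 10^6) = 0.4892 m
Confined: Δh_c = ΔV/(S·A) = 97450/(5.3 × 10^-4 × 2.521 × 10^6) = 72.93 m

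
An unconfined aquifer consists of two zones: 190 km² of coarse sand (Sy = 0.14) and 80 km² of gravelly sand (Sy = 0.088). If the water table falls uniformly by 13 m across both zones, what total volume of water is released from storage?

ΔV ≈ 4.37 × 10^8 m³

A₁ = 190 km² = 1.9 × 10^8 m²; A₂ = 80 km² = 8 × 10^7 m²
ΔV₁ = 0.14 × 1.9 × 10^8 × 13 = 3.458 × 10^8 m³
ΔV₂ = 0.088 × 8 × 10^7 × 13 = 9.152 × 10^7 m³
ΔV = ΔV₁ + ΔV₂ = 4.373 × 10^8 m³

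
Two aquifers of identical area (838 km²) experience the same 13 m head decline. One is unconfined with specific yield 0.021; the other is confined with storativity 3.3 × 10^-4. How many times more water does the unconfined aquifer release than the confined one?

A = 838 km² = 8.38 × 10^8 m²
Unconfined: ΔV_u = Sy × A × Δh = 0.021 × 8.38 × 10^8 × 13 = 2.288 × 10^8 m³
Confined: ΔV_c = S × A × Δh = 3.3 × 10^-4 × 8.38 × 10^8 × 13 = 3.595 × 10^6 m³
Ratio = ΔV_u / ΔV_c = Sy / S = 0.021 / 3.3 × 10^-4 = 63.64

ΔV_u / ΔV_c ≈ 63.6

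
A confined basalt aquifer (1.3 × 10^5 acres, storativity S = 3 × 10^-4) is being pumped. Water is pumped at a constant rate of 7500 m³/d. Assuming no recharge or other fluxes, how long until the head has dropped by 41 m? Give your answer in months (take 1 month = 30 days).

t ≈ 28.8 months

A = 1.3 × 10^5 acres = 5.261 × 10^8 m²
ΔV = S × A × Δh = 3 × 10^-4 × 5.261 × 10^8 × 41 = 6.471 × 10^6 m³
t = ΔV / Q = 6.471 × 10^6 m³ / 7500 m³/d = 862.8 d
t = 862.8 d ≈ 28.76 months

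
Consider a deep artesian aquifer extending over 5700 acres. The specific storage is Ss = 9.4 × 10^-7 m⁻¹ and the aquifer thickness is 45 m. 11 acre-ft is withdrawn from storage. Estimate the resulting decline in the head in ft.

Δh ≈ 45.6 ft

S = Ss × b = 9.4 × 10^-7 m⁻¹ × 45 m = 4.23 × 10^-5
A = 5700 acres = 2.307 × 10^7 m²
ΔV = 11 acre-ft = 13570 m³
Δh = ΔV / (S × A) = 13570 m³ / (4.23 × 10^-5 × 2.307 × 10^7 m²) = 13.91 m
Δh = 13.91 m = 45.62 ft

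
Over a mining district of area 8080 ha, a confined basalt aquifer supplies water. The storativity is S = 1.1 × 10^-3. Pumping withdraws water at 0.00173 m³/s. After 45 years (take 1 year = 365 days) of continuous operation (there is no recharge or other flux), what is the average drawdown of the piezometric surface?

Δh ≈ 27.6 m

A = 8080 ha = 8.08 × 10^7 m²
Q = 0.00173 m³/s = 149.5 m³/d
t = 45 years = 16420 d
ΔV = Q × t = 149.5 m³/d × 16420 d = 2.455 × 10^6 m³
Δh = ΔV / (S × A) = 2.455 × 10^6 / (0.0011 × 8.08 × 10^7) = 27.62 m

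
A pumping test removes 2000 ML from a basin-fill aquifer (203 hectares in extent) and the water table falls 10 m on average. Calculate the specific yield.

A = 203 hectares = 2.03 × 10^6 m²
ΔV = 2000 ML = 2 × 10^6 m³
Sy = ΔV / (A × Δh) = 2 × 10^6 m³ / (2.03 × 10^6 m² × 10 m) = 0.09852

Sy ≈ 0.099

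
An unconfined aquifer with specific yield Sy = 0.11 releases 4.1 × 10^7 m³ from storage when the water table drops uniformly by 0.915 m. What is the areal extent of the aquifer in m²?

A ≈ 4.07 × 10^8 m²

A = ΔV / (Sy × Δh) = 4.1 × 10^7 / (0.11 × 0.915) = 4.074 × 10^8 m²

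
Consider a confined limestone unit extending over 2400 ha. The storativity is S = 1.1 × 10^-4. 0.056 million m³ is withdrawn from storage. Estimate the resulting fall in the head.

Δh ≈ 21.2 m

A = 2400 ha = 2.4 × 10^7 m²
ΔV = 0.056 million m³ = 56000 m³
Δh = ΔV / (S × A) = 56000 m³ / (1.1 × 10^-4 × 2.4 × 10^7 m²) = 21.21 m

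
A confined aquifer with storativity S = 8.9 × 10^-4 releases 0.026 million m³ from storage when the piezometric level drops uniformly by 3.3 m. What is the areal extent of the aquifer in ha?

ΔV = 0.026 million m³ = 26000 m³
A = ΔV / (S × Δh) = 26000 / (8.9 × 10^-4 × 3.3) = 8.853 × 10^6 m²
A = 8.853 × 10^6 m² = 885.3 ha

A ≈ 885 ha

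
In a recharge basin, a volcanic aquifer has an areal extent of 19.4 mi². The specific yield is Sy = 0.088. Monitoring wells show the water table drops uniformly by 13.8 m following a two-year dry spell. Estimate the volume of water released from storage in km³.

ΔV ≈ 0.061 km³

A = 19.4 mi² = 5.025 × 10^7 m²
ΔV = Sy × A × Δh = 0.088 × 5.025 × 10^7 m² × 13.8 m = 6.102 × 10^7 m³
ΔV = 6.102 × 10^7 m³ = 0.06102 km³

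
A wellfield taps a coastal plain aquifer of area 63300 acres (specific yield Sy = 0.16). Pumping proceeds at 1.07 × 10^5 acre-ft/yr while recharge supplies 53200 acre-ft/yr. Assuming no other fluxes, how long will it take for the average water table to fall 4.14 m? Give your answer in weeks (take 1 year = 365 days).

A = 63300 acres = 2.562 × 10^8 m²
ΔV = Sy × A × Δh = 0.16 × 2.562 × 10^8 × 4.14 = 1.697 × 10^8 m³
Net withdrawal = 1.07 × 10^5 − 53200 = 53800 acre-ft/yr = 1.818 × 10^5 m³/d
t = ΔV / Q = 1.697 × 10^8 m³ / 1.818 × 10^5 m³/d = 933.3 d
t = 933.3 d ≈ 133.3 weeks

t ≈ 133 weeks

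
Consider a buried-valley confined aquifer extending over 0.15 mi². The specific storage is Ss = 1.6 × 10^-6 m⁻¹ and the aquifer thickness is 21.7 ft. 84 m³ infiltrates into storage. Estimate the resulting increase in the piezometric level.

b = 21.7 ft = 6.614 m
S = Ss × b = 1.6 × 10^-6 m⁻¹ × 6.614 m = 1.058 × 10^-5
A = 0.15 mi² = 3.885 × 10^5 m²
Δh = ΔV / (S × A) = 84 m³ / (1.058 × 10^-5 × 3.885 × 10^5 m²) = 20.43 m

Δh ≈ 20.4 m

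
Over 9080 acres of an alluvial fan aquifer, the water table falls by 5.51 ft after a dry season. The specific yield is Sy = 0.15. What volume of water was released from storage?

A = 9080 acres = 3.675 × 10^7 m²
Δh = 5.51 ft = 1.679 m
ΔV = Sy × A × Δh = 0.15 × 3.675 × 10^7 m² × 1.679 m = 9.257 × 10^6 m³

ΔV ≈ 9.26 × 10^6 m³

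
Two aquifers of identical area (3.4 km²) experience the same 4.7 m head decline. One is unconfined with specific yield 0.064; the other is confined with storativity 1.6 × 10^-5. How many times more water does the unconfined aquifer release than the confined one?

ΔV_u / ΔV_c ≈ 4000

A = 3.4 km² = 3.4 × 10^6 m²
Unconfined: ΔV_u = Sy × A × Δh = 0.064 × 3.4 × 10^6 × 4.7 = 1.023 × 10^6 m³
Confined: ΔV_c = S × A × Δh = 1.6 × 10^-5 × 3.4 × 10^6 × 4.7 = 255.7 m³
Ratio = ΔV_u / ΔV_c = Sy / S = 0.064 / 1.6 × 10^-5 = 4000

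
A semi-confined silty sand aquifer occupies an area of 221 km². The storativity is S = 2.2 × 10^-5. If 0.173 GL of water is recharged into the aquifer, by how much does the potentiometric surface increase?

Δh ≈ 35.6 m

A = 221 km² = 2.21 × 10^8 m²
ΔV = 0.173 GL = 1.73 × 10^5 m³
Δh = ΔV / (S × A) = 1.73 × 10^5 m³ / (2.2 × 10^-5 × 2.21 × 10^8 m²) = 35.58 m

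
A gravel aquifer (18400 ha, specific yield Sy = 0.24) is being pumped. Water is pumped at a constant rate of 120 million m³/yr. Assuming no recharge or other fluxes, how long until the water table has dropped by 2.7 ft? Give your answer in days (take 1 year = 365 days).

t ≈ 111 days

A = 18400 ha = 1.84 × 10^8 m²
Δh = 2.7 ft = 0.823 m
ΔV = Sy × A × Δh = 0.24 × 1.84 × 10^8 × 0.823 = 3.634 × 10^7 m³
Q = 120 million m³/yr = 3.288 × 10^5 m³/d
t = ΔV / Q = 3.634 × 10^7 m³ / 3.288 × 10^5 m³/d = 110.5 d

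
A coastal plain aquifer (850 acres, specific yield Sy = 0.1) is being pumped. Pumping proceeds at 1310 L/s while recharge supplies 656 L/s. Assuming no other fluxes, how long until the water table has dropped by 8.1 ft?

A = 850 acres = 3.44 × 10^6 m²
Δh = 8.1 ft = 2.469 m
ΔV = Sy × A × Δh = 0.1 × 3.44 × 10^6 × 2.469 = 8.493 × 10^5 m³
Net withdrawal = 1310 − 656 = 654 L/s = 56510 m³/d
t = ΔV / Q = 8.493 × 10^5 m³ / 56510 m³/d = 15.03 d

t ≈ 15 days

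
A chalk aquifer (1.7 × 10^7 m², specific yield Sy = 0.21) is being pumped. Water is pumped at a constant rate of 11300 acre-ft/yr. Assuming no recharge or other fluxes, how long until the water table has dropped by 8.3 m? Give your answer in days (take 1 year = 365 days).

t ≈ 776 days

ΔV = Sy × A × Δh = 0.21 × 1.7 × 10^7 × 8.3 = 2.963 × 10^7 m³
Q = 11300 acre-ft/yr = 38190 m³/d
t = ΔV / Q = 2.963 × 10^7 m³ / 38190 m³/d = 775.9 d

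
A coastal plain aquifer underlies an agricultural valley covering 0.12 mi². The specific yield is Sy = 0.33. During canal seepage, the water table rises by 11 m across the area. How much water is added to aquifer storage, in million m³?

ΔV ≈ 1.13 million m³

A = 0.12 mi² = 3.108 × 10^5 m²
ΔV = Sy × A × Δh = 0.33 × 3.108 × 10^5 m² × 11 m = 1.128 × 10^6 m³
ΔV = 1.128 × 10^6 m³ = 1.128 million m³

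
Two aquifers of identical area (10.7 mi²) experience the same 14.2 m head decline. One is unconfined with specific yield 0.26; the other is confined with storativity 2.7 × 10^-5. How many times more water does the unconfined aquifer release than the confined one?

A = 10.7 mi² = 2.771 × 10^7 m²
Unconfined: ΔV_u = Sy × A × Δh = 0.26 × 2.771 × 10^7 × 14.2 = 1.023 × 10^8 m³
Confined: ΔV_c = S × A × Δh = 2.7 × 10^-5 × 2.771 × 10^7 × 14.2 = 10630 m³
Ratio = ΔV_u / ΔV_c = Sy / S = 0.26 / 2.7 × 10^-5 = 9630

ΔV_u / ΔV_c ≈ 9630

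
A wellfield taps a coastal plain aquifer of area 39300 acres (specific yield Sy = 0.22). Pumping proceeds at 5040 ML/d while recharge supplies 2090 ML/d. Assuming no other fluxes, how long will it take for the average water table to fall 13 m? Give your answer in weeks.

A = 39300 acres = 1.59 × 10^8 m²
ΔV = Sy × A × Δh = 0.22 × 1.59 × 10^8 × 13 = 4.549 × 10^8 m³
Net withdrawal = 5040 − 2090 = 2950 ML/d = 2.95 × 10^6 m³/d
t = ΔV / Q = 4.549 × 10^8 m³ / 2.95 × 10^6 m³/d = 154.2 d
t = 154.2 d ≈ 22.03 weeks

t ≈ 22 weeks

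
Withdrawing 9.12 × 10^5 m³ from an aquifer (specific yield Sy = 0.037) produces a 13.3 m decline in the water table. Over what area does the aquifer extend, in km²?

A ≈ 1.85 km²

A = ΔV / (Sy × Δh) = 9.12 × 10^5 / (0.037 × 13.3) = 1.853 × 10^6 m²
A = 1.853 × 10^6 m² = 1.853 km²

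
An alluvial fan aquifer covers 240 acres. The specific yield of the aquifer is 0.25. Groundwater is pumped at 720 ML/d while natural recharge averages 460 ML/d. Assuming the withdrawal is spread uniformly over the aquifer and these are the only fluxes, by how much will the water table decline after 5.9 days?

A = 240 acres = 9.712 × 10^5 m²
Net abstraction = 720 − 460 = 260 ML/d
Q_net = 260 ML/d = 2.6 × 10^5 m³/d
ΔV = Q × t = 2.6 × 10^5 m³/d × 5.9 d = 1.534 × 10^6 m³
Δh = ΔV / (Sy × A) = 1.534 × 10^6 / (0.25 × 9.712 × 10^5) = 6.318 m

Δh ≈ 6.32 m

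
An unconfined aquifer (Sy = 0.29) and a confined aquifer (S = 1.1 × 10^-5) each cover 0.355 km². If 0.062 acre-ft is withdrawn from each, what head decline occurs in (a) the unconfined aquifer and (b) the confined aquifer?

A = 0.355 km² = 3.55 × 10^5 m²
ΔV = 0.062 acre-ft = 76.48 m³
Unconfined: Δh_u = ΔV/(Sy·A) = 76.48/(0.29 × 3.55 × 10^5) = 7.428 × 10^-4 m
Confined: Δh_c = ΔV/(S·A) = 76.48/(1.1 × 10^-5 × 3.55 × 10^5) = 19.58 m

Δh_u ≈ 7.43 × 10^-4 m; Δh_c ≈ 19.6 m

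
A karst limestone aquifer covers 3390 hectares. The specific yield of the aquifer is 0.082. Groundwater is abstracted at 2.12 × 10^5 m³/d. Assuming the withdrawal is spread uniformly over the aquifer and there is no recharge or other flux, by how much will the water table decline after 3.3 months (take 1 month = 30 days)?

A = 3390 hectares = 3.39 × 10^7 m²
t = 3.3 months = 99 d
ΔV = Q × t = 2.12 × 10^5 m³/d × 99 d = 2.099 × 10^7 m³
Δh = ΔV / (Sy × A) = 2.099 × 10^7 / (0.082 × 3.39 × 10^7) = 7.55 m

Δh ≈ 7.55 m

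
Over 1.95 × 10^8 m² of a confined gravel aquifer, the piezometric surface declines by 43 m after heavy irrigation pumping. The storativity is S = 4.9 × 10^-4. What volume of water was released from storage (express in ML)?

ΔV ≈ 4110 ML

ΔV = S × A × Δh = 4.9 × 10^-4 × 1.95 × 10^8 m² × 43 m = 4.109 × 10^6 m³
ΔV = 4.109 × 10^6 m³ = 4109 ML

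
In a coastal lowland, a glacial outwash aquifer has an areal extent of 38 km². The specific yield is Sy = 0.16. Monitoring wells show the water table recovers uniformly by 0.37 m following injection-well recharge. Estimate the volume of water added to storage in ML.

ΔV ≈ 2250 ML

A = 38 km² = 3.8 × 10^7 m²
ΔV = Sy × A × Δh = 0.16 × 3.8 × 10^7 m² × 0.37 m = 2.25 × 10^6 m³
ΔV = 2.25 × 10^6 m³ = 2250 ML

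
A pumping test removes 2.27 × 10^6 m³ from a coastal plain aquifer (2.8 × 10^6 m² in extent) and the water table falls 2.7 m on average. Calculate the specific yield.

Sy ≈ 0.3

Sy = ΔV / (A × Δh) = 2.27 × 10^6 m³ / (2.8 × 10^6 m² × 2.7 m) = 0.3003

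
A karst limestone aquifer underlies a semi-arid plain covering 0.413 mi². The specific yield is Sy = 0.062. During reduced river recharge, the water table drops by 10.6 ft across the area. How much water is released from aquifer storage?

A = 0.413 mi² = 1.07 × 10^6 m²
Δh = 10.6 ft = 3.231 m
ΔV = Sy × A × Δh = 0.062 × 1.07 × 10^6 m² × 3.231 m = 2.143 × 10^5 m³

ΔV ≈ 2.14 × 10^5 m³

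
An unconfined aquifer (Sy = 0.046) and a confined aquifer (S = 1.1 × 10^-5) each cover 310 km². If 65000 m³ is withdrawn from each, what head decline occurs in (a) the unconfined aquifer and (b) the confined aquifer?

Δh_u ≈ 0.00456 m; Δh_c ≈ 19.1 m

A = 310 km² = 3.1 × 10^8 m²
Unconfined: Δh_u = ΔV/(Sy·A) = 65000/(0.046 × 3.1 × 10^8) = 0.004558 m
Confined: Δh_c = ΔV/(S·A) = 65000/(1.1 × 10^-5 × 3.1 × 10^8) = 19.06 m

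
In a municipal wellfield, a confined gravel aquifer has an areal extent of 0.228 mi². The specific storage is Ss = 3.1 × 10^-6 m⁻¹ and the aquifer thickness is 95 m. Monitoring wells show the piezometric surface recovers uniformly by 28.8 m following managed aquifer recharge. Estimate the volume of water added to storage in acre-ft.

S = Ss × b = 3.1 × 10^-6 m⁻¹ × 95 m = 2.945 × 10^-4
A = 0.228 mi² = 5.905 × 10^5 m²
ΔV = S × A × Δh = 2.945 × 10^-4 × 5.905 × 10^5 m² × 28.8 m = 5009 m³
ΔV = 5009 m³ = 4.06 acre-ft

ΔV ≈ 4.06 acre-ft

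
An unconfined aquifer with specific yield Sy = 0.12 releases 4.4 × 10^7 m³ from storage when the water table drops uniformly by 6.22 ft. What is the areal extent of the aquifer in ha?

A ≈ 19300 ha

Δh = 6.22 ft = 1.896 m
A = ΔV / (Sy × Δh) = 4.4 × 10^7 / (0.12 × 1.896) = 1.934 × 10^8 m²
A = 1.934 × 10^8 m² = 19340 ha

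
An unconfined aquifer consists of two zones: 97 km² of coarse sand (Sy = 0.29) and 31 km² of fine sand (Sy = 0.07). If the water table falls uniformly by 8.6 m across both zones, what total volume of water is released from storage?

ΔV ≈ 2.61 × 10^8 m³

A₁ = 97 km² = 9.7 × 10^7 m²; A₂ = 31 km² = 3.1 × 10^7 m²
ΔV₁ = 0.29 × 9.7 × 10^7 × 8.6 = 2.419 × 10^8 m³
ΔV₂ = 0.07 × 3.1 × 10^7 × 8.6 = 1.866 × 10^7 m³
ΔV = ΔV₁ + ΔV₂ = 2.606 × 10^8 m³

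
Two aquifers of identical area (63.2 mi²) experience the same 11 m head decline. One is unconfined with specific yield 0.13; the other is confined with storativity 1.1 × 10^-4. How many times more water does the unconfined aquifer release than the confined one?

ΔV_u / ΔV_c ≈ 1180

A = 63.2 mi² = 1.637 × 10^8 m²
Unconfined: ΔV_u = Sy × A × Δh = 0.13 × 1.637 × 10^8 × 11 = 2.341 × 10^8 m³
Confined: ΔV_c = S × A × Δh = 1.1 × 10^-4 × 1.637 × 10^8 × 11 = 1.981 × 10^5 m³
Ratio = ΔV_u / ΔV_c = Sy / S = 0.13 / 1.1 × 10^-4 = 1182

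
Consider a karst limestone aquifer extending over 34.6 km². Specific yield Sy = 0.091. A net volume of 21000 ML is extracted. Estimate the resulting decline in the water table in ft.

A = 34.6 km² = 3.46 × 10^7 m²
ΔV = 21000 ML = 2.1 × 10^7 m³
Δh = ΔV / (Sy × A) = 2.1 × 10^7 m³ / (0.091 × 3.46 × 10^7 m²) = 6.67 m
Δh = 6.67 m = 21.88 ft

Δh ≈ 21.9 ft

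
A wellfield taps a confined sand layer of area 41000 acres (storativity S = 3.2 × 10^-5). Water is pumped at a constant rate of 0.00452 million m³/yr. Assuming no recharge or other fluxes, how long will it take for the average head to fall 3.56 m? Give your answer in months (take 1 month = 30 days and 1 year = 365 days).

t ≈ 50.9 months

A = 41000 acres = 1.659 × 10^8 m²
ΔV = S × A × Δh = 3.2 × 10^-5 × 1.659 × 10^8 × 3.56 = 18900 m³
Q = 0.00452 million m³/yr = 12.38 m³/d
t = ΔV / Q = 18900 m³ / 12.38 m³/d = 1526 d
t = 1526 d ≈ 50.88 months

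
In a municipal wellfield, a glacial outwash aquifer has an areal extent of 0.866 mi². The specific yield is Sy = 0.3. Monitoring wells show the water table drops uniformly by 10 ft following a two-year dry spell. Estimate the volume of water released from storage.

A = 0.866 mi² = 2.243 × 10^6 m²
Δh = 10 ft = 3.048 m
ΔV = Sy × A × Δh = 0.3 × 2.243 × 10^6 m² × 3.048 m = 2.051 × 10^6 m³

ΔV ≈ 2.05 × 10^6 m³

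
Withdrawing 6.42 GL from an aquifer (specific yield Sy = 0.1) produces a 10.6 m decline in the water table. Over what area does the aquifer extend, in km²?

A ≈ 6.06 km²

ΔV = 6.42 GL = 6.42 × 10^6 m³
A = ΔV / (Sy × Δh) = 6.42 × 10^6 / (0.1 × 10.6) = 6.057 × 10^6 m²
A = 6.057 × 10^6 m² = 6.057 km²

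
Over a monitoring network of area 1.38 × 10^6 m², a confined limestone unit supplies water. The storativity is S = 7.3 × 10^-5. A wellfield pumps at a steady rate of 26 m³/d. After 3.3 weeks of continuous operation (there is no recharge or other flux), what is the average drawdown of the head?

t = 3.3 weeks = 23.1 d
ΔV = Q × t = 26 m³/d × 23.1 d = 600.6 m³
Δh = ΔV / (S × A) = 600.6 / (7.3 × 10^-5 × 1.38 × 10^6) = 5.962 m

Δh ≈ 5.96 m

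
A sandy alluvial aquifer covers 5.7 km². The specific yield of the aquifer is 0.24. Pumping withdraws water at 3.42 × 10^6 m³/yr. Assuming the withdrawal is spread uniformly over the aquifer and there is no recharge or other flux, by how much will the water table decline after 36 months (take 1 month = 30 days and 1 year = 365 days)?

A = 5.7 km² = 5.7 × 10^6 m²
Q = 3.42 × 10^6 m³/yr = 9370 m³/d
t = 36 months = 1080 d
ΔV = Q × t = 9370 m³/d × 1080 d = 1.012 × 10^7 m³
Δh = ΔV / (Sy × A) = 1.012 × 10^7 / (0.24 × 5.7 × 10^6) = 7.397 m

Δh ≈ 7.4 m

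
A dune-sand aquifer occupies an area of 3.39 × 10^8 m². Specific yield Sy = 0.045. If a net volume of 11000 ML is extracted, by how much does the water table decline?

ΔV = 11000 ML = 1.1 × 10^7 m³
Δh = ΔV / (Sy × A) = 1.1 × 10^7 m³ / (0.045 × 3.39 × 10^8 m²) = 0.7211 m

Δh ≈ 0.721 m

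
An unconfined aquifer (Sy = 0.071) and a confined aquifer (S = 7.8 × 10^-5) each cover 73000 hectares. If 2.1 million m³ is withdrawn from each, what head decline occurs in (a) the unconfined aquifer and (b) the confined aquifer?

Δh_u ≈ 0.0405 m; Δh_c ≈ 36.9 m

A = 73000 hectares = 7.3 × 10^8 m²
ΔV = 2.1 million m³ = 2.1 × 10^6 m³
Unconfined: Δh_u = ΔV/(Sy·A) = 2.1 × 10^6/(0.071 × 7.3 × 10^8) = 0.04052 m
Confined: Δh_c = ΔV/(S·A) = 2.1 × 10^6/(7.8 × 10^-5 × 7.3 × 10^8) = 36.88 m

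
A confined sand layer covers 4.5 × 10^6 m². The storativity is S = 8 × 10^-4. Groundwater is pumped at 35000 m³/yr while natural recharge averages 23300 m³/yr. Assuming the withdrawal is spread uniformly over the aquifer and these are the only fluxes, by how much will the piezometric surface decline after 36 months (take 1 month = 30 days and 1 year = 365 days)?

Δh ≈ 9.62 m

Net abstraction = 35000 − 23300 = 11700 m³/yr
Q_net = 11700 m³/yr = 32.05 m³/d
t = 36 months = 1080 d
ΔV = Q × t = 32.05 m³/d × 1080 d = 34620 m³
Δh = ΔV / (S × A) = 34620 / (8 × 10^-4 × 4.5 × 10^6) = 9.616 m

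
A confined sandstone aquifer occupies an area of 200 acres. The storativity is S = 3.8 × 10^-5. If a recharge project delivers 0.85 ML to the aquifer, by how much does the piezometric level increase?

A = 200 acres = 8.094 × 10^5 m²
ΔV = 0.85 ML = 850 m³
Δh = ΔV / (S × A) = 850 m³ / (3.8 × 10^-5 × 8.094 × 10^5 m²) = 27.64 m

Δh ≈ 27.6 m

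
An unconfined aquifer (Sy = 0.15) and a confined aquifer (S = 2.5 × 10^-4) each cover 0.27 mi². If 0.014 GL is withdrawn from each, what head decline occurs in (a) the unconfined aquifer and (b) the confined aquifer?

Δh_u ≈ 0.133 m; Δh_c ≈ 80.1 m

A = 0.27 mi² = 6.993 × 10^5 m²
ΔV = 0.014 GL = 14000 m³
Unconfined: Δh_u = ΔV/(Sy·A) = 14000/(0.15 × 6.993 × 10^5) = 0.1335 m
Confined: Δh_c = ΔV/(S·A) = 14000/(2.5 × 10^-4 × 6.993 × 10^5) = 80.08 m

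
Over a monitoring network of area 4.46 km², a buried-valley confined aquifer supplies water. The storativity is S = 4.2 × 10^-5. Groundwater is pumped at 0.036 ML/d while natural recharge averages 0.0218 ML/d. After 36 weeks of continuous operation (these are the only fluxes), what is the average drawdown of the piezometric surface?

A = 4.46 km² = 4.46 × 10^6 m²
Net abstraction = 0.036 − 0.0218 = 0.0142 ML/d
Q_net = 0.0142 ML/d = 14.2 m³/d
t = 36 weeks = 252 d
ΔV = Q × t = 14.2 m³/d × 252 d = 3578 m³
Δh = ΔV / (S × A) = 3578 / (4.2 × 10^-5 × 4.46 × 10^6) = 19.1 m

Δh ≈ 19.1 m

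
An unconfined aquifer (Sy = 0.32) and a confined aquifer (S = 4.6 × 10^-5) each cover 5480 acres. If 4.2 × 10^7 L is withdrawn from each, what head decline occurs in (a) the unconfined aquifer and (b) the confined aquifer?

A = 5480 acres = 2.218 × 10^7 m²
ΔV = 4.2 × 10^7 L = 42000 m³
Unconfined: Δh_u = ΔV/(Sy·A) = 42000/(0.32 × 2.218 × 10^7) = 0.005918 m
Confined: Δh_c = ΔV/(S·A) = 42000/(4.6 × 10^-5 × 2.218 × 10^7) = 41.17 m

Δh_u ≈ 0.00592 m; Δh_c ≈ 41.2 m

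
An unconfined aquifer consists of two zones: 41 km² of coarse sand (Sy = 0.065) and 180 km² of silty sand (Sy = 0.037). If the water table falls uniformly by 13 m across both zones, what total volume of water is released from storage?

A₁ = 41 km² = 4.1 × 10^7 m²; A₂ = 180 km² = 1.8 × 10^8 m²
ΔV₁ = 0.065 × 4.1 × 10^7 × 13 = 3.465 × 10^7 m³
ΔV₂ = 0.037 × 1.8 × 10^8 × 13 = 8.658 × 10^7 m³
ΔV = ΔV₁ + ΔV₂ = 1.212 × 10^8 m³

ΔV ≈ 1.21 × 10^8 m³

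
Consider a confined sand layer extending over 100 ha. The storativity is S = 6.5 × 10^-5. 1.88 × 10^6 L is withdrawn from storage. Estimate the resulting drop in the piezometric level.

A = 100 ha = 1 × 10^6 m²
ΔV = 1.88 × 10^6 L = 1880 m³
Δh = ΔV / (S × A) = 1880 m³ / (6.5 × 10^-5 × 1 × 10^6 m²) = 28.92 m

Δh ≈ 28.9 m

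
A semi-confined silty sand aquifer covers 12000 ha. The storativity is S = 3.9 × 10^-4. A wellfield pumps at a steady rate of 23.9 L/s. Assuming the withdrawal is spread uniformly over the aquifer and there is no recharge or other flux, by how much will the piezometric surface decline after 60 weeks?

A = 12000 ha = 1.2 × 10^8 m²
Q = 23.9 L/s = 2065 m³/d
t = 60 weeks = 420 d
ΔV = Q × t = 2065 m³/d × 420 d = 8.673 × 10^5 m³
Δh = ΔV / (S × A) = 8.673 × 10^5 / (3.9 × 10^-4 × 1.2 × 10^8) = 18.53 m

Δh ≈ 18.5 m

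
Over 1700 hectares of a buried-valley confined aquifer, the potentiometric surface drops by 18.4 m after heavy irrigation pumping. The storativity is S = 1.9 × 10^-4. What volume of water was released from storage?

ΔV ≈ 59400 m³

A = 1700 hectares = 1.7 × 10^7 m²
ΔV = S × A × Δh = 1.9 × 10^-4 × 1.7 × 10^7 m² × 18.4 m = 59430 m³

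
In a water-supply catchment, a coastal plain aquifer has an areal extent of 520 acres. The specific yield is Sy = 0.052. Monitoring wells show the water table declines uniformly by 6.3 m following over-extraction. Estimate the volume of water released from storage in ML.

A = 520 acres = 2.104 × 10^6 m²
ΔV = Sy × A × Δh = 0.052 × 2.104 × 10^6 m² × 6.3 m = 6.894 × 10^5 m³
ΔV = 6.894 × 10^5 m³ = 689.4 ML

ΔV ≈ 689 ML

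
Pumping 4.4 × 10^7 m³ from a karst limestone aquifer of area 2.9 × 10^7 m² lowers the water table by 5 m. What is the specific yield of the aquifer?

Sy = ΔV / (A × Δh) = 4.4 × 10^7 m³ / (2.9 × 10^7 m² × 5 m) = 0.3034

Sy ≈ 0.3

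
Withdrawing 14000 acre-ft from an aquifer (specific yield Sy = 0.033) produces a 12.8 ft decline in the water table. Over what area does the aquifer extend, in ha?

Δh = 12.8 ft = 3.901 m
ΔV = 14000 acre-ft = 1.727 × 10^7 m³
A = ΔV / (Sy × Δh) = 1.727 × 10^7 / (0.033 × 3.901) = 1.341 × 10^8 m²
A = 1.341 × 10^8 m² = 13410 ha

A ≈ 13400 ha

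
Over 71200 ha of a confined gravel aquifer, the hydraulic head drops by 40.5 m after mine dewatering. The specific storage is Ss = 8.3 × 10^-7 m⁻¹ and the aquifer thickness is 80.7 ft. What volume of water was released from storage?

b = 80.7 ft = 24.6 m
S = Ss × b = 8.3 × 10^-7 m⁻¹ × 24.6 m = 2.042 × 10^-5
A = 71200 ha = 7.12 × 10^8 m²
ΔV = S × A × Δh = 2.042 × 10^-5 × 7.12 × 10^8 m² × 40.5 m = 5.887 × 10^5 m³

ΔV ≈ 5.89 × 10^5 m³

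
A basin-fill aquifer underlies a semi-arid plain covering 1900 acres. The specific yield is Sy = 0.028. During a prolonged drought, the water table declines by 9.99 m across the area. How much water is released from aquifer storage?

A = 1900 acres = 7.689 × 10^6 m²
ΔV = Sy × A × Δh = 0.028 × 7.689 × 10^6 m² × 9.99 m = 2.151 × 10^6 m³

ΔV ≈ 2.15 × 10^6 m³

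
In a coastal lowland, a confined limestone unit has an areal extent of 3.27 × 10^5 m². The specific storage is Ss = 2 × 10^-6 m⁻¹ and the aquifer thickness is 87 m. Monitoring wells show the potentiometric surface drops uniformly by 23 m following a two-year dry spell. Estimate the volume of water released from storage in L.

S = Ss × b = 2 × 10^-6 m⁻¹ × 87 m = 1.74 × 10^-4
ΔV = S × A × Δh = 1.74 × 10^-4 × 3.27 × 10^5 m² × 23 m = 1309 m³
ΔV = 1309 m³ = 1.309 × 10^6 L

ΔV ≈ 1.31 × 10^6 L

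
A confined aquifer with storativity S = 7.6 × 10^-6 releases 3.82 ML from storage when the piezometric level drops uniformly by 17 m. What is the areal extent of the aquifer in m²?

ΔV = 3.82 ML = 3820 m³
A = ΔV / (S × Δh) = 3820 / (7.6 × 10^-6 × 17) = 2.957 × 10^7 m²

A ≈ 2.96 × 10^7 m²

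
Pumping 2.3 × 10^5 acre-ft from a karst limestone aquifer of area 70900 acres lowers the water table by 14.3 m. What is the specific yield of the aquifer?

A = 70900 acres = 2.869 × 10^8 m²
ΔV = 2.3 × 10^5 acre-ft = 2.837 × 10^8 m³
Sy = ΔV / (A × Δh) = 2.837 × 10^8 m³ / (2.869 × 10^8 m² × 14.3 m) = 0.06914

Sy ≈ 0.069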